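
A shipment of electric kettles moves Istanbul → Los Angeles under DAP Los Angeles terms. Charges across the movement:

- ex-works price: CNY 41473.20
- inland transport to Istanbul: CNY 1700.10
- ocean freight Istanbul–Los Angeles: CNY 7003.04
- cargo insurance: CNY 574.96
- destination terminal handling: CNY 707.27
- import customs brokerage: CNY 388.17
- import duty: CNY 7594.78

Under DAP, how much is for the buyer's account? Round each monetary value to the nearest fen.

Buyer's account: CNY 7982.95

DAP: the seller bears all costs to the named destination except import duty and clearance.
Seller's account: goods 41473.20 + inland to port 1700.10 + freight 7003.04 + insurance 574.96 + destination terminal 707.27 = 51458.57
Buyer's account: brokerage 388.17 + duty 7594.78 = 7982.95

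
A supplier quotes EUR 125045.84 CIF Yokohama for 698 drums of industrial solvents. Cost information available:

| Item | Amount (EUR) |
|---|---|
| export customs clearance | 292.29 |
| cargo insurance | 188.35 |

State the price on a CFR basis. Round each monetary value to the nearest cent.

CFR price: EUR 124857.49

Not relevant to the conversion: export clearance — on the seller under both CIF and CFR; already in the CIF price and stays in the CFR price.
From CIF to CFR, the seller no longer bears: insurance.
CFR price = 125045.84 − 188.35 = 124857.49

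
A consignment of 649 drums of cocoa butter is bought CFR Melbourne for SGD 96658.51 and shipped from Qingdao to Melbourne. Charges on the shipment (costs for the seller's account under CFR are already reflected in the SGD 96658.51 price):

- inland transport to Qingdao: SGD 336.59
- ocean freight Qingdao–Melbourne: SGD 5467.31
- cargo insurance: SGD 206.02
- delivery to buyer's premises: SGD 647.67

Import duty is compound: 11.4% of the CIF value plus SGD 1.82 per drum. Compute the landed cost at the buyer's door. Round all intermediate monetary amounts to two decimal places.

Total landed cost: SGD 109735.94

CFR: the seller pays costs through ocean freight to the destination port, but not insurance.
Already in the invoice (seller's account under CFR): inland to port, freight — exclude.
CIF value = CFR price + insurance = 96658.51 + 206.02 = 96864.53
Ad valorem component: 96864.53 × 11.4% = 11042.56
Specific component: 649 × 1.82 = 1181.18
Import duty = 11042.56 + 1181.18 = 12223.74
Buyer bears: insurance 206.02 + delivery 647.67 + duty 12223.74 = 13077.43
Landed cost = invoice 96658.51 + 13077.43 = 109735.94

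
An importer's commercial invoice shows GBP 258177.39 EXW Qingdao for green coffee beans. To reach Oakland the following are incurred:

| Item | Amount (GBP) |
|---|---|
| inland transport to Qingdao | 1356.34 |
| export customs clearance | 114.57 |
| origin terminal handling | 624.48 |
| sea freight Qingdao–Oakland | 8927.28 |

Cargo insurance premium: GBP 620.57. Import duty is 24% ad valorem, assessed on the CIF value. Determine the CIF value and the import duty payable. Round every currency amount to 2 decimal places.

CIF = EXW price + pre-shipment costs + freight + insurance
CIF = 258177.39 + 1356.34 + 114.57 + 624.48 + 8927.28 + 620.57 = 269820.63
Import duty = 269820.63 × 24% = 64756.95

CIF value: GBP 269820.63; import duty: GBP 64756.95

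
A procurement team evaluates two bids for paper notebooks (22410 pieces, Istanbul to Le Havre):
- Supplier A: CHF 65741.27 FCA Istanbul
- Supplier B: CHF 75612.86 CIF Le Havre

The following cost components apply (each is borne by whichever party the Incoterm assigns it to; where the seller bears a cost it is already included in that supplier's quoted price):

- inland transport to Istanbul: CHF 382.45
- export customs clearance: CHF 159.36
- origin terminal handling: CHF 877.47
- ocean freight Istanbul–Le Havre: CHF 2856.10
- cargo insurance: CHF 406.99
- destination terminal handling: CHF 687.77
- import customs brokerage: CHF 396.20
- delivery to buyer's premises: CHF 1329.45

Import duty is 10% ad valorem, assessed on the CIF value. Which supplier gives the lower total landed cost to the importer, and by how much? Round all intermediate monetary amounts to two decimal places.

Supplier A is cheaper by CHF 6304.14

Supplier A (FCA):
CIF value = FCA price + origin terminal + freight + insurance = 65741.27 + 877.47 + 2856.10 + 406.99 = 69881.83
Import duty = 69881.83 × 10% = 6988.18
Buyer bears (A): 877.47 + 2856.10 + 406.99 + 687.77 + 396.20 + 1329.45 = 6553.98
Landed cost (A) = invoice 65741.27 + 6553.98 + duty 6988.18 = 79283.43
Supplier B (CIF):
The CIF price already equals the CIF value: 75612.86
Import duty = 75612.86 × 10% = 7561.29
Buyer bears (B): 687.77 + 396.20 + 1329.45 = 2413.42
Landed cost (B) = invoice 75612.86 + 2413.42 + duty 7561.29 = 85587.57
Difference = |79283.43 − 85587.57| = 6304.14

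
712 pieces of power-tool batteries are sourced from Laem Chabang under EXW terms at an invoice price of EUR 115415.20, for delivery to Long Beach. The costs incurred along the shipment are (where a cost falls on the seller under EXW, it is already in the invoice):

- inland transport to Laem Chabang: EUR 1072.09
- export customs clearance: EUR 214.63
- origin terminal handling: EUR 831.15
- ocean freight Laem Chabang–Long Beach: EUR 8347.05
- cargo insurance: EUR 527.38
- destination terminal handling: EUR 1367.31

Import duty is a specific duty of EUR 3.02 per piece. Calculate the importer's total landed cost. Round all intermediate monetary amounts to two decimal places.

Total landed cost: EUR 129925.05

EXW: the seller makes goods available at their premises; the buyer bears all onward costs.
CIF value = EXW price + inland to port + export clearance + origin terminal + freight + insurance = 115415.20 + 1072.09 + 214.63 + 831.15 + 8347.05 + 527.38 = 126407.50
Import duty = 712 × 3.02 = 2150.24
Buyer bears: inland to port 1072.09 + export clearance 214.63 + origin terminal 831.15 + freight 8347.05 + insurance 527.38 + destination terminal 1367.31 + duty 2150.24 = 14509.85
Landed cost = invoice 115415.20 + 14509.85 = 129925.05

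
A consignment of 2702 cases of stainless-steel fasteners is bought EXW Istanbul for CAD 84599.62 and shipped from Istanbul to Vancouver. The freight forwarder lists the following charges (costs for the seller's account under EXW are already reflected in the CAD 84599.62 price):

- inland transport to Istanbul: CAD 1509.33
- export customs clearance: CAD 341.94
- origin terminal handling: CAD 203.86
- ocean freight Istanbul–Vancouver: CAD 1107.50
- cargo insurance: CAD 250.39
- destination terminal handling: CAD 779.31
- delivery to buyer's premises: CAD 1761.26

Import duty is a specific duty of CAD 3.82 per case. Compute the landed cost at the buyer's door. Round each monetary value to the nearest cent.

EXW: the seller makes goods available at their premises; the buyer bears all onward costs.
CIF value = EXW price + inland to port + export clearance + origin terminal + freight + insurance = 84599.62 + 1509.33 + 341.94 + 203.86 + 1107.50 + 250.39 = 88012.64
Import duty = 2702 × 3.82 = 10321.64
Buyer bears: inland to port 1509.33 + export clearance 341.94 + origin terminal 203.86 + freight 1107.50 + insurance 250.39 + destination terminal 779.31 + delivery 1761.26 + duty 10321.64 = 16275.23
Landed cost = invoice 84599.62 + 16275.23 = 100874.85

Total landed cost: CAD 100874.85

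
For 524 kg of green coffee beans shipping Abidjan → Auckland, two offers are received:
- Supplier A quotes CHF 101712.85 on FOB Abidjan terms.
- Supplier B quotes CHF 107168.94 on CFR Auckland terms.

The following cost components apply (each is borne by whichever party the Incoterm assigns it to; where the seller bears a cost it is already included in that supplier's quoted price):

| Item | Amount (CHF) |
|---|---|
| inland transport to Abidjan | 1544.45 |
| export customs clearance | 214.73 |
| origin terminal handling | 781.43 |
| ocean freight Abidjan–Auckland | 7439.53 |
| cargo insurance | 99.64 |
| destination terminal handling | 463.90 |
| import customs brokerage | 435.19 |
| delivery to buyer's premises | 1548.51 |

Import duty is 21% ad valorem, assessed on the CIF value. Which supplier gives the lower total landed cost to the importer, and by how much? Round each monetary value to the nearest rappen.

Supplier B is cheaper by CHF 2399.96

Supplier A (FOB):
CIF value = FOB price + freight + insurance = 101712.85 + 7439.53 + 99.64 = 109252.02
Import duty = 109252.02 × 21% = 22942.92
Buyer bears (A): 7439.53 + 99.64 + 463.90 + 435.19 + 1548.51 = 9986.77
Landed cost (A) = invoice 101712.85 + 9986.77 + duty 22942.92 = 134642.54
Supplier B (CFR):
CIF value = CFR price + insurance = 107168.94 + 99.64 = 107268.58
Import duty = 107268.58 × 21% = 22526.40
Buyer bears (B): 99.64 + 463.90 + 435.19 + 1548.51 = 2547.24
Landed cost (B) = invoice 107168.94 + 2547.24 + duty 22526.40 = 132242.58
Difference = |134642.54 − 132242.58| = 2399.96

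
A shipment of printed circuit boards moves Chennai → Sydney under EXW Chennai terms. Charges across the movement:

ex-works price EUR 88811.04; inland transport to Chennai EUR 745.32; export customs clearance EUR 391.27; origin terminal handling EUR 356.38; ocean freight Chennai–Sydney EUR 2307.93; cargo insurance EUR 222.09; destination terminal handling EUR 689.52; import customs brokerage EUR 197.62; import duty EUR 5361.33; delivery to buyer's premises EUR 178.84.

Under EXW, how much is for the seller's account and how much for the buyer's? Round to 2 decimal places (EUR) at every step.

Seller: EUR 88811.04; buyer: EUR 10450.30

EXW: the seller makes goods available at their premises; the buyer bears all onward costs.
Seller's account: goods 88811.04 = 88811.04
Buyer's account: inland to port 745.32 + export clearance 391.27 + origin terminal 356.38 + freight 2307.93 + insurance 222.09 + destination terminal 689.52 + brokerage 197.62 + duty 5361.33 + delivery 178.84 = 10450.30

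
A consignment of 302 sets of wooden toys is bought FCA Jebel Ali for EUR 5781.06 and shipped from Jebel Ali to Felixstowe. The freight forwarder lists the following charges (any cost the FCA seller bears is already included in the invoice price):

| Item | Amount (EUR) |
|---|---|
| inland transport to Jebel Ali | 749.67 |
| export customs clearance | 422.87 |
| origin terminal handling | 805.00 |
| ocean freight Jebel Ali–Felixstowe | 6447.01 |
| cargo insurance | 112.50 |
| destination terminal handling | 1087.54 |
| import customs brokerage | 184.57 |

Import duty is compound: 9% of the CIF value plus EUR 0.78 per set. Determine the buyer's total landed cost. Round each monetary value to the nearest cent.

Total landed cost: EUR 15836.34

FCA: the seller delivers export-cleared goods to the carrier; the buyer bears costs from that point.
Already in the invoice (seller's account under FCA): inland to port, export clearance — exclude.
CIF value = FCA price + origin terminal + freight + insurance = 5781.06 + 805.00 + 6447.01 + 112.50 = 13145.57
Ad valorem component: 13145.57 × 9% = 1183.10
Specific component: 302 × 0.78 = 235.56
Import duty = 1183.10 + 235.56 = 1418.66
Buyer bears: origin terminal 805.00 + freight 6447.01 + insurance 112.50 + destination terminal 1087.54 + brokerage 184.57 + duty 1418.66 = 10055.28
Landed cost = invoice 5781.06 + 10055.28 = 15836.34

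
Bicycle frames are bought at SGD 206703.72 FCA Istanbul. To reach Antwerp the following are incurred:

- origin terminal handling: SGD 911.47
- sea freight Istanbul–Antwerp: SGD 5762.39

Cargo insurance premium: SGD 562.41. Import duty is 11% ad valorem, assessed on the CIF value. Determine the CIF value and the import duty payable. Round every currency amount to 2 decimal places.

CIF = FCA price + pre-shipment costs + freight + insurance
CIF = 206703.72 + 911.47 + 5762.39 + 562.41 = 213939.99
Import duty = 213939.99 × 11% = 23533.40

CIF value: SGD 213939.99; import duty: SGD 23533.40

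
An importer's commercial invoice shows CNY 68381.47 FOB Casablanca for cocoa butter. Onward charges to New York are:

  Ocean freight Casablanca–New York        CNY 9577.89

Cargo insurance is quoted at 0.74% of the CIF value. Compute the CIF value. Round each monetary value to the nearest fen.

CIF value: CNY 78540.56

Let C be the CIF value. C = FOB price + freight + 0.74% × C
C − 0.74% × C = 68381.47 + 9577.89
0.9926 × C = 77959.36
C = 77959.36 / 0.9926 = 78540.56
Insurance premium = 0.74% × 78540.56 = 581.20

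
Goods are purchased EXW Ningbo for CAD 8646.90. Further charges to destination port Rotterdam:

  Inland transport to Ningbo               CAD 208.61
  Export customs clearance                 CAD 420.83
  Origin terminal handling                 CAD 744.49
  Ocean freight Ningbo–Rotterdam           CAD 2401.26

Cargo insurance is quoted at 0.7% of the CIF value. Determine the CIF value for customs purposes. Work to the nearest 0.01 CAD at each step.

CIF value: CAD 12509.66

Let C be the CIF value. C = EXW price + pre-shipment costs + freight + 0.7% × C
C − 0.7% × C = 8646.90 + 208.61 + 420.83 + 744.49 + 2401.26
0.993 × C = 12422.09
C = 12422.09 / 0.993 = 12509.66
Insurance premium = 0.7% × 12509.66 = 87.57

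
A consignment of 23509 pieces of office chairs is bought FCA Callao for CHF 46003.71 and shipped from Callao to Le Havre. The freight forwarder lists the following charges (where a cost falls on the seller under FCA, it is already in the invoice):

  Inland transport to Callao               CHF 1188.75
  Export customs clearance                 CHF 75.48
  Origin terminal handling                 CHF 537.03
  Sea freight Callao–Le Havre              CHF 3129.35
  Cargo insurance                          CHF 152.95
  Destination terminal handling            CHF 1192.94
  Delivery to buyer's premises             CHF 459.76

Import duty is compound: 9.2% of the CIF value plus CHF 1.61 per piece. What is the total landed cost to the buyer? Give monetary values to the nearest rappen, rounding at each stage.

FCA: the seller delivers export-cleared goods to the carrier; the buyer bears costs from that point.
Already in the invoice (seller's account under FCA): inland to port, export clearance — exclude.
CIF value = FCA price + origin terminal + freight + insurance = 46003.71 + 537.03 + 3129.35 + 152.95 = 49823.04
Ad valorem component: 49823.04 × 9.2% = 4583.72
Specific component: 23509 × 1.61 = 37849.49
Import duty = 4583.72 + 37849.49 = 42433.21
Buyer bears: origin terminal 537.03 + freight 3129.35 + insurance 152.95 + destination terminal 1192.94 + delivery 459.76 + duty 42433.21 = 47905.24
Landed cost = invoice 46003.71 + 47905.24 = 93908.95

Total landed cost: CHF 93908.95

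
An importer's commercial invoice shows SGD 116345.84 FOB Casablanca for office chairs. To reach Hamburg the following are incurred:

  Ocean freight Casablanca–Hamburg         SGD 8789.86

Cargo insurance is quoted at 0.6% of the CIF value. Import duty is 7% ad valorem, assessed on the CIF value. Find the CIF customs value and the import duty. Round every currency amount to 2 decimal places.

CIF value: SGD 125891.05; import duty: SGD 8812.37

Let C be the CIF value. C = FOB price + freight + 0.6% × C
C − 0.6% × C = 116345.84 + 8789.86
0.994 × C = 125135.70
C = 125135.70 / 0.994 = 125891.05
Insurance premium = 0.6% × 125891.05 = 755.35
Import duty = 125891.05 × 7% = 8812.37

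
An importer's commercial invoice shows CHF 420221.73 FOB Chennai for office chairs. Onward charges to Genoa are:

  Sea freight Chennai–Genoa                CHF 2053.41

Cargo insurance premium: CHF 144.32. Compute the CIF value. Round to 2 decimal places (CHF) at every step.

CIF value: CHF 422419.46

CIF = FOB price + freight + insurance
CIF = 420221.73 + 2053.41 + 144.32 = 422419.46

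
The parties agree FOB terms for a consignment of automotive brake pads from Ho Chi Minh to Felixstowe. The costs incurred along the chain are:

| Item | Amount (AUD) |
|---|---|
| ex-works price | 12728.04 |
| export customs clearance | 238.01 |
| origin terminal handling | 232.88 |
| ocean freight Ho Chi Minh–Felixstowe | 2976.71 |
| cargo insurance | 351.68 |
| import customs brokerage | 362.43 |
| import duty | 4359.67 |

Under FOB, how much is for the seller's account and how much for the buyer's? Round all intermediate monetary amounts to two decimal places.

FOB: the seller bears costs until goods are on board at the origin port; the buyer bears freight, insurance and all costs thereafter.
Seller's account: goods 12728.04 + export clearance 238.01 + origin terminal 232.88 = 13198.93
Buyer's account: freight 2976.71 + insurance 351.68 + brokerage 362.43 + duty 4359.67 = 8050.49

Seller: AUD 13198.93; buyer: AUD 8050.49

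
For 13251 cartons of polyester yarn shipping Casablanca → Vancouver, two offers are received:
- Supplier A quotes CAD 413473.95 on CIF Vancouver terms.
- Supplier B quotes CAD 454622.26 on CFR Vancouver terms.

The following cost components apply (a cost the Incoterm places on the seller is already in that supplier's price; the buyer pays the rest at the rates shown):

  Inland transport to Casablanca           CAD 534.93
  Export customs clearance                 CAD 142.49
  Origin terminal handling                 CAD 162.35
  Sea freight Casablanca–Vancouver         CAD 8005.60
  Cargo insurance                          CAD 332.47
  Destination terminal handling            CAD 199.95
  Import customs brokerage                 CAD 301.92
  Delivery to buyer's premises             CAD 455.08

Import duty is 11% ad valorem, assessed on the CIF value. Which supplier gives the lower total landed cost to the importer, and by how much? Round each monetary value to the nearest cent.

Supplier A is cheaper by CAD 46043.67

Supplier A (CIF):
The CIF price already equals the CIF value: 413473.95
Import duty = 413473.95 × 11% = 45482.13
Buyer bears (A): 199.95 + 301.92 + 455.08 = 956.95
Landed cost (A) = invoice 413473.95 + 956.95 + duty 45482.13 = 459913.03
Supplier B (CFR):
CIF value = CFR price + insurance = 454622.26 + 332.47 = 454954.73
Import duty = 454954.73 × 11% = 50045.02
Buyer bears (B): 332.47 + 199.95 + 301.92 + 455.08 = 1289.42
Landed cost (B) = invoice 454622.26 + 1289.42 + duty 50045.02 = 505956.70
Difference = |459913.03 − 505956.70| = 46043.67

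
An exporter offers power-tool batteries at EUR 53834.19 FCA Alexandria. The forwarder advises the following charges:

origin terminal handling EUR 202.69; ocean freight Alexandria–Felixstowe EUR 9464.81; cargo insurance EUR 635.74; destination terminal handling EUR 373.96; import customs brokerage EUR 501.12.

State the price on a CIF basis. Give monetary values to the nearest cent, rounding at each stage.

CIF price: EUR 64137.43

Not relevant to the conversion: brokerage, destination terminal — on the buyer under both terms; not part of either seller's price.
From FCA to CIF, the seller additionally bears: origin terminal, freight, insurance.
CIF price = 53834.19 + 202.69 + 9464.81 + 635.74 = 64137.43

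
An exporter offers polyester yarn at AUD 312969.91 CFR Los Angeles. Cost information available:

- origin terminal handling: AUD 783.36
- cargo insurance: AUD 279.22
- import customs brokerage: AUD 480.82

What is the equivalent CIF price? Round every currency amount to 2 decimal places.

CIF price: AUD 313249.13

Not relevant to the conversion: origin terminal — on the seller under both CFR and CIF; already in the CFR price and stays in the CIF price. brokerage — on the buyer under both terms; not part of either seller's price.
From CFR to CIF, the seller additionally bears: insurance.
CIF price = 312969.91 + 279.22 = 313249.13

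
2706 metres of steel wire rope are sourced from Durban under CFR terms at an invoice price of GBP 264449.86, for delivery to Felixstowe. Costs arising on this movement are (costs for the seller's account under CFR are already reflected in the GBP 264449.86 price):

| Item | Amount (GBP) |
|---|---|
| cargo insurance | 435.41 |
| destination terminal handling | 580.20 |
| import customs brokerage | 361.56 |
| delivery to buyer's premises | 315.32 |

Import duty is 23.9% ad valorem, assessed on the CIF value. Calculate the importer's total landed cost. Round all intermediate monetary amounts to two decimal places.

CFR: the seller pays costs through ocean freight to the destination port, but not insurance.
CIF value = CFR price + insurance = 264449.86 + 435.41 = 264885.27
Import duty = 264885.27 × 23.9% = 63307.58
Buyer bears: insurance 435.41 + destination terminal 580.20 + brokerage 361.56 + delivery 315.32 + duty 63307.58 = 65000.07
Landed cost = invoice 264449.86 + 65000.07 = 329449.93

Total landed cost: GBP 329449.93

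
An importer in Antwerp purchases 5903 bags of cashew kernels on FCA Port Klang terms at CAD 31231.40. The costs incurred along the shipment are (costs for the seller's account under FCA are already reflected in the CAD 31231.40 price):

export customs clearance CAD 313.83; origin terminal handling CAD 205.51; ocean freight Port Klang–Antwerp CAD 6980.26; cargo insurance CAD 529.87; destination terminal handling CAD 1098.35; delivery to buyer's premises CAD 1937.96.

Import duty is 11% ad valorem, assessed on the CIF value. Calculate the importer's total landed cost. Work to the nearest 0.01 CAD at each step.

Total landed cost: CAD 46267.52

FCA: the seller delivers export-cleared goods to the carrier; the buyer bears costs from that point.
Already in the invoice (seller's account under FCA): export clearance — exclude.
CIF value = FCA price + origin terminal + freight + insurance = 31231.40 + 205.51 + 6980.26 + 529.87 = 38947.04
Import duty = 38947.04 × 11% = 4284.17
Buyer bears: origin terminal 205.51 + freight 6980.26 + insurance 529.87 + destination terminal 1098.35 + delivery 1937.96 + duty 4284.17 = 15036.12
Landed cost = invoice 31231.40 + 15036.12 = 46267.52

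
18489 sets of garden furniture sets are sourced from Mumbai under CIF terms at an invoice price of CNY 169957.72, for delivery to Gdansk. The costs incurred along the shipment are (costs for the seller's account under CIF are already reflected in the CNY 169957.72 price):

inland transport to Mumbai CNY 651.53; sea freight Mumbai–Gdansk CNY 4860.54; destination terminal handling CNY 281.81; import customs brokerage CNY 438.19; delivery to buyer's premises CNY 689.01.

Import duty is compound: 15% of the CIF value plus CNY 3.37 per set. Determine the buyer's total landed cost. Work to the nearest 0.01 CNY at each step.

Total landed cost: CNY 259168.32

CIF: the seller pays costs through ocean freight and marine insurance to the destination port.
Already in the invoice (seller's account under CIF): inland to port, freight — exclude.
The CIF price already equals the CIF value: 169957.72
Ad valorem component: 169957.72 × 15% = 25493.66
Specific component: 18489 × 3.37 = 62307.93
Import duty = 25493.66 + 62307.93 = 87801.59
Buyer bears: destination terminal 281.81 + brokerage 438.19 + delivery 689.01 + duty 87801.59 = 89210.60
Landed cost = invoice 169957.72 + 89210.60 = 259168.32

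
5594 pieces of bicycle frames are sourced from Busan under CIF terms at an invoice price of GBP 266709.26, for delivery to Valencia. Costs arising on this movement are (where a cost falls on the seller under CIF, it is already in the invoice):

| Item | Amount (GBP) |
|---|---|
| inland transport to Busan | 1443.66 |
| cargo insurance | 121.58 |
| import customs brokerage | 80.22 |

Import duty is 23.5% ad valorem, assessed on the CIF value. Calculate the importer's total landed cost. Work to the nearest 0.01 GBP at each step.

Total landed cost: GBP 329466.16

CIF: the seller pays costs through ocean freight and marine insurance to the destination port.
Already in the invoice (seller's account under CIF): inland to port, insurance — exclude.
The CIF price already equals the CIF value: 266709.26
Import duty = 266709.26 × 23.5% = 62676.68
Buyer bears: brokerage 80.22 + duty 62676.68 = 62756.90
Landed cost = invoice 266709.26 + 62756.90 = 329466.16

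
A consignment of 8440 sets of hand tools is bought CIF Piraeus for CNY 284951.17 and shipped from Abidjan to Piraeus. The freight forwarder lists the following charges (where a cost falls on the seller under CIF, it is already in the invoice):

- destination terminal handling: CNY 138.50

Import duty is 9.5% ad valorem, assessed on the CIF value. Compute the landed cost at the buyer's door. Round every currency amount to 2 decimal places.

Total landed cost: CNY 312160.03

CIF: the seller pays costs through ocean freight and marine insurance to the destination port.
The CIF price already equals the CIF value: 284951.17
Import duty = 284951.17 × 9.5% = 27070.36
Buyer bears: destination terminal 138.50 + duty 27070.36 = 27208.86
Landed cost = invoice 284951.17 + 27208.86 = 312160.03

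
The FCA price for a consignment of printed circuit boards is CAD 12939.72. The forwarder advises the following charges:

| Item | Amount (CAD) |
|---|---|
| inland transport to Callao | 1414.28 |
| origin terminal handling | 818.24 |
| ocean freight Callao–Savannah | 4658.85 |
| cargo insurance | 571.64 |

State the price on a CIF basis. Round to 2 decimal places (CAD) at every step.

CIF price: CAD 18988.45

Not relevant to the conversion: inland to port — on the seller under both FCA and CIF; already in the FCA price and stays in the CIF price.
From FCA to CIF, the seller additionally bears: origin terminal, freight, insurance.
CIF price = 12939.72 + 818.24 + 4658.85 + 571.64 = 18988.45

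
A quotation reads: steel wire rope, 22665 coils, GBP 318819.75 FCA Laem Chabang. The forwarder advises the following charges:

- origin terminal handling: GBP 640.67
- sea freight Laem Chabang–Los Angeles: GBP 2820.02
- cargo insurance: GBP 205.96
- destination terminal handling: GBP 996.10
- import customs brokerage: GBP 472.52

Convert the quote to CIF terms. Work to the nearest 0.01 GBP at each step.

Not relevant to the conversion: destination terminal, brokerage — on the buyer under both terms; not part of either seller's price.
From FCA to CIF, the seller additionally bears: origin terminal, freight, insurance.
CIF price = 318819.75 + 640.67 + 2820.02 + 205.96 = 322486.40

CIF price: GBP 322486.40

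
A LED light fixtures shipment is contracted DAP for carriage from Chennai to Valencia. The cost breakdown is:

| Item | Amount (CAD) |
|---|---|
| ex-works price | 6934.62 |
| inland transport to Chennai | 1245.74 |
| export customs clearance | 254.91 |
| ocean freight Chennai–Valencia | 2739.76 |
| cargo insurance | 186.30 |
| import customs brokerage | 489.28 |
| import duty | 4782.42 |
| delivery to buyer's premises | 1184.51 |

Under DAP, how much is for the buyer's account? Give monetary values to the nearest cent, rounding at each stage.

DAP: the seller bears all costs to the named destination except import duty and clearance.
Seller's account: goods 6934.62 + inland to port 1245.74 + export clearance 254.91 + freight 2739.76 + insurance 186.30 + delivery 1184.51 = 12545.84
Buyer's account: brokerage 489.28 + duty 4782.42 = 5271.70

Buyer's account: CAD 5271.70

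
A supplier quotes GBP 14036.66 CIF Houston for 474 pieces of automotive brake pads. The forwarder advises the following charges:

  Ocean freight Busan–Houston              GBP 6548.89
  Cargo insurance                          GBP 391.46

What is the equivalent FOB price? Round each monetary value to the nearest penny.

FOB price: GBP 7096.31

From CIF to FOB, the seller no longer bears: freight, insurance.
FOB price = 14036.66 − 6548.89 − 391.46 = 7096.31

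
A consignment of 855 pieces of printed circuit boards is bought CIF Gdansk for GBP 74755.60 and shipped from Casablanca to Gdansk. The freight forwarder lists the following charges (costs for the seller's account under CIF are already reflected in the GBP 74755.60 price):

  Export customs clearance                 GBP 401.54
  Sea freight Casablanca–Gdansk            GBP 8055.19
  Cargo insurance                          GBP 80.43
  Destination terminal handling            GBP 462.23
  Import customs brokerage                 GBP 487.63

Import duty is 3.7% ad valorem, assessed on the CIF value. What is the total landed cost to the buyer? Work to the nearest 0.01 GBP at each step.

Total landed cost: GBP 78471.42

CIF: the seller pays costs through ocean freight and marine insurance to the destination port.
Already in the invoice (seller's account under CIF): export clearance, freight, insurance — exclude.
The CIF price already equals the CIF value: 74755.60
Import duty = 74755.60 × 3.7% = 2765.96
Buyer bears: destination terminal 462.23 + brokerage 487.63 + duty 2765.96 = 3715.82
Landed cost = invoice 74755.60 + 3715.82 = 78471.42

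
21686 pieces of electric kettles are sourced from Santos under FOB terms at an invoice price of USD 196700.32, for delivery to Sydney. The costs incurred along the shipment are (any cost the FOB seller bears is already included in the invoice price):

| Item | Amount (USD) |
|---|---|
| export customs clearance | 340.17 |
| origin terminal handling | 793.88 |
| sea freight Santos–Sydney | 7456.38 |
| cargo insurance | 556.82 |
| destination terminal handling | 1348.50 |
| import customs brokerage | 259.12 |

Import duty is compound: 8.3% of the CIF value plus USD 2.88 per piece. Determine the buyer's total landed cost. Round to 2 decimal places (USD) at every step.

Total landed cost: USD 285768.04

FOB: the seller bears costs until goods are on board at the origin port; the buyer bears freight, insurance and all costs thereafter.
Already in the invoice (seller's account under FOB): export clearance, origin terminal — exclude.
CIF value = FOB price + freight + insurance = 196700.32 + 7456.38 + 556.82 = 204713.52
Ad valorem component: 204713.52 × 8.3% = 16991.22
Specific component: 21686 × 2.88 = 62455.68
Import duty = 16991.22 + 62455.68 = 79446.90
Buyer bears: freight 7456.38 + insurance 556.82 + destination terminal 1348.50 + brokerage 259.12 + duty 79446.90 = 89067.72
Landed cost = invoice 196700.32 + 89067.72 = 285768.04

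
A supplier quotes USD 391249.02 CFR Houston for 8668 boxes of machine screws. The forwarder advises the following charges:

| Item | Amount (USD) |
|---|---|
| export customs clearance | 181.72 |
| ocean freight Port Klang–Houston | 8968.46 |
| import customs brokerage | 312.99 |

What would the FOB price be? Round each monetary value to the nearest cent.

Not relevant to the conversion: export clearance — on the seller under both CFR and FOB; already in the CFR price and stays in the FOB price. brokerage — on the buyer under both terms; not part of either seller's price.
From CFR to FOB, the seller no longer bears: freight.
FOB price = 391249.02 − 8968.46 = 382280.56

FOB price: USD 382280.56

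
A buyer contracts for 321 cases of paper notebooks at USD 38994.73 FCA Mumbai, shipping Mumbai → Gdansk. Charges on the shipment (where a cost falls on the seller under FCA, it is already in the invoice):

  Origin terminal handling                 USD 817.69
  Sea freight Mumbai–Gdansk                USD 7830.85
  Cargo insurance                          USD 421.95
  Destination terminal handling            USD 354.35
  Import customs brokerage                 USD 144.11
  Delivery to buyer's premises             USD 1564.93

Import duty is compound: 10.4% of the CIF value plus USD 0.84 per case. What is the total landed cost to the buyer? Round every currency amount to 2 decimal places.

FCA: the seller delivers export-cleared goods to the carrier; the buyer bears costs from that point.
CIF value = FCA price + origin terminal + freight + insurance = 38994.73 + 817.69 + 7830.85 + 421.95 = 48065.22
Ad valorem component: 48065.22 × 10.4% = 4998.78
Specific component: 321 × 0.84 = 269.64
Import duty = 4998.78 + 269.64 = 5268.42
Buyer bears: origin terminal 817.69 + freight 7830.85 + insurance 421.95 + destination terminal 354.35 + brokerage 144.11 + delivery 1564.93 + duty 5268.42 = 16402.30
Landed cost = invoice 38994.73 + 16402.30 = 55397.03

Total landed cost: USD 55397.03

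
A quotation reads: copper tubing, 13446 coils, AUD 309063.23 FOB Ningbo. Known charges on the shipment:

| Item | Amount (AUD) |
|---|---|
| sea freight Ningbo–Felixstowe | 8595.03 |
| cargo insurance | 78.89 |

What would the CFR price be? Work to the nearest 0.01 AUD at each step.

CFR price: AUD 317658.26

Not relevant to the conversion: insurance — on the buyer under both terms; not part of either seller's price.
From FOB to CFR, the seller additionally bears: freight.
CFR price = 309063.23 + 8595.03 = 317658.26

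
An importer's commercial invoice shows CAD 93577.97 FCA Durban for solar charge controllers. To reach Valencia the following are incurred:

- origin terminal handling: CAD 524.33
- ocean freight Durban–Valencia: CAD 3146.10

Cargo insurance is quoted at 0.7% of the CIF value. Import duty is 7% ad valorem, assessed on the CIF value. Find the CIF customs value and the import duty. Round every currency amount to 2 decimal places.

Let C be the CIF value. C = FCA price + pre-shipment costs + freight + 0.7% × C
C − 0.7% × C = 93577.97 + 524.33 + 3146.10
0.993 × C = 97248.40
C = 97248.40 / 0.993 = 97933.94
Insurance premium = 0.7% × 97933.94 = 685.54
Import duty = 97933.94 × 7% = 6855.38

CIF value: CAD 97933.94; import duty: CAD 6855.38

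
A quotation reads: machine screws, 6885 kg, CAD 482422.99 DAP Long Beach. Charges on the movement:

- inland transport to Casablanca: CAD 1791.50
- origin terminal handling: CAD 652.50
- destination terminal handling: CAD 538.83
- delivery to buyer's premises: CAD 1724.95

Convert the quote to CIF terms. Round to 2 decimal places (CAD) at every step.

Not relevant to the conversion: origin terminal, inland to port — on the seller under both DAP and CIF; already in the DAP price and stays in the CIF price.
From DAP to CIF, the seller no longer bears: destination terminal, delivery.
CIF price = 482422.99 − 538.83 − 1724.95 = 480159.21

CIF price: CAD 480159.21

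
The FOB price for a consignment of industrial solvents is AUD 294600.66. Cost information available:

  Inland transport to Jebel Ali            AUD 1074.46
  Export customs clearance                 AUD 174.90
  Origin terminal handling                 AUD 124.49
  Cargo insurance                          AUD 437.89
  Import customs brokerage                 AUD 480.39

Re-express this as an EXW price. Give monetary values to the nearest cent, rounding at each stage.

EXW price: AUD 293226.81

Not relevant to the conversion: insurance, brokerage — on the buyer under both terms; not part of either seller's price.
From FOB to EXW, the seller no longer bears: inland to port, export clearance, origin terminal.
EXW price = 294600.66 − 1074.46 − 174.90 − 124.49 = 293226.81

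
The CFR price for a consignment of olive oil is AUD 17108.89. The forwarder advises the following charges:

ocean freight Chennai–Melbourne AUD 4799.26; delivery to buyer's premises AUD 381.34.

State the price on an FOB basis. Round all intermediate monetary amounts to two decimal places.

FOB price: AUD 12309.63

Not relevant to the conversion: delivery — on the buyer under both terms; not part of either seller's price.
From CFR to FOB, the seller no longer bears: freight.
FOB price = 17108.89 − 4799.26 = 12309.63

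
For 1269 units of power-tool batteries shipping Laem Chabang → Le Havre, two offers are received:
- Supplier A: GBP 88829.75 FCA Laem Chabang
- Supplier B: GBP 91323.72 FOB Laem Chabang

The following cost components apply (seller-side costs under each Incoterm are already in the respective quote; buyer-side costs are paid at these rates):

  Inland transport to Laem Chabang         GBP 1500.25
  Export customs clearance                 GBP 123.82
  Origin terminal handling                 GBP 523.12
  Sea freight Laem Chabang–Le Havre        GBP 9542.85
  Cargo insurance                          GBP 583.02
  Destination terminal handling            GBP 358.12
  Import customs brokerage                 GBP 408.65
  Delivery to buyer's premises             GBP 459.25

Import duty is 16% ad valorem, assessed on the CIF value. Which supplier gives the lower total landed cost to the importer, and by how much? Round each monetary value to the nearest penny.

Supplier A (FCA):
CIF value = FCA price + origin terminal + freight + insurance = 88829.75 + 523.12 + 9542.85 + 583.02 = 99478.74
Import duty = 99478.74 × 16% = 15916.60
Buyer bears (A): 523.12 + 9542.85 + 583.02 + 358.12 + 408.65 + 459.25 = 11875.01
Landed cost (A) = invoice 88829.75 + 11875.01 + duty 15916.60 = 116621.36
Supplier B (FOB):
CIF value = FOB price + freight + insurance = 91323.72 + 9542.85 + 583.02 = 101449.59
Import duty = 101449.59 × 16% = 16231.93
Buyer bears (B): 9542.85 + 583.02 + 358.12 + 408.65 + 459.25 = 11351.89
Landed cost (B) = invoice 91323.72 + 11351.89 + duty 16231.93 = 118907.54
Difference = |116621.36 − 118907.54| = 2286.18

Supplier A is cheaper by GBP 2286.18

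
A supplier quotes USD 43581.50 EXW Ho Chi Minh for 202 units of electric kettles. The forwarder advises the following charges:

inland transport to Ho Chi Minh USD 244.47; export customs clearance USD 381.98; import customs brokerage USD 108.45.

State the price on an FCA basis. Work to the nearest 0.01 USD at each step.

FCA price: USD 44207.95

Not relevant to the conversion: brokerage — on the buyer under both terms; not part of either seller's price.
From EXW to FCA, the seller additionally bears: inland to port, export clearance.
FCA price = 43581.50 + 244.47 + 381.98 = 44207.95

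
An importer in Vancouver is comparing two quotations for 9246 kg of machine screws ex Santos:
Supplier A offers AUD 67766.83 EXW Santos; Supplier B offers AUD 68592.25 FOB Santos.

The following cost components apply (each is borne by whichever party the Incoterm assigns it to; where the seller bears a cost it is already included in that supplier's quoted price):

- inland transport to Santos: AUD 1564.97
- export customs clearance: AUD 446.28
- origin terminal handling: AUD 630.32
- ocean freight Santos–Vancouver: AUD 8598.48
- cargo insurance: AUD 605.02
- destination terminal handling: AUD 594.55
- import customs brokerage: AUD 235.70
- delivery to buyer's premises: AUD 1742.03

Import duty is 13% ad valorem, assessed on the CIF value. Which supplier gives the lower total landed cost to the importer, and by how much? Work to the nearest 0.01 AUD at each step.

Supplier B is cheaper by AUD 2052.25

Supplier A (EXW):
CIF value = EXW price + inland to port + export clearance + origin terminal + freight + insurance = 67766.83 + 1564.97 + 446.28 + 630.32 + 8598.48 + 605.02 = 79611.90
Import duty = 79611.90 × 13% = 10349.55
Buyer bears (A): 1564.97 + 446.28 + 630.32 + 8598.48 + 605.02 + 594.55 + 235.70 + 1742.03 = 14417.35
Landed cost (A) = invoice 67766.83 + 14417.35 + duty 10349.55 = 92533.73
Supplier B (FOB):
CIF value = FOB price + freight + insurance = 68592.25 + 8598.48 + 605.02 = 77795.75
Import duty = 77795.75 × 13% = 10113.45
Buyer bears (B): 8598.48 + 605.02 + 594.55 + 235.70 + 1742.03 = 11775.78
Landed cost (B) = invoice 68592.25 + 11775.78 + duty 10113.45 = 90481.48
Difference = |92533.73 − 90481.48| = 2052.25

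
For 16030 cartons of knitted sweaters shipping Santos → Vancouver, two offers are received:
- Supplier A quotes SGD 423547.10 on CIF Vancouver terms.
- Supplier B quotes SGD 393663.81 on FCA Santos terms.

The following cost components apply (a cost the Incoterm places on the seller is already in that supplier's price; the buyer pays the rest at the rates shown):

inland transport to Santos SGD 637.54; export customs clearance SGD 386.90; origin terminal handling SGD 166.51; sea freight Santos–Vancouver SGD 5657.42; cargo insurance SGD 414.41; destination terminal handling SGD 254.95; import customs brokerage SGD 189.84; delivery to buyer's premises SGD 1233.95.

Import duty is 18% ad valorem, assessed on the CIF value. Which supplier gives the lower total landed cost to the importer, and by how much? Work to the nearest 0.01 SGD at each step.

Supplier A (CIF):
The CIF price already equals the CIF value: 423547.10
Import duty = 423547.10 × 18% = 76238.48
Buyer bears (A): 254.95 + 189.84 + 1233.95 = 1678.74
Landed cost (A) = invoice 423547.10 + 1678.74 + duty 76238.48 = 501464.32
Supplier B (FCA):
CIF value = FCA price + origin terminal + freight + insurance = 393663.81 + 166.51 + 5657.42 + 414.41 = 399902.15
Import duty = 399902.15 × 18% = 71982.39
Buyer bears (B): 166.51 + 5657.42 + 414.41 + 254.95 + 189.84 + 1233.95 = 7917.08
Landed cost (B) = invoice 393663.81 + 7917.08 + duty 71982.39 = 473563.28
Difference = |501464.32 − 473563.28| = 27901.04

Supplier B is cheaper by SGD 27901.04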